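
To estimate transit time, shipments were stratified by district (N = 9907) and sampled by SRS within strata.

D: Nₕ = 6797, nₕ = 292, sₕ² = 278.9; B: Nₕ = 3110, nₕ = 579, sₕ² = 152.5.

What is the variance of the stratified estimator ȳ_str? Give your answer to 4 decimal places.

Var(ȳ_str) = Σₕ Wₕ²(1 − fₕ)sₕ²/nₕ with Wₕ = Nₕ/N, N = 9907.
D: Wₕ = 0.68608055; term = 0.68608055²·(1 − 0.04296013)·278.9/292 = 0.4302748.
B: Wₕ = 0.31391945; term = 0.31391945²·(1 − 0.18617363)·152.5/579 = 0.021123189.
Sum = 0.45139799.

0.4514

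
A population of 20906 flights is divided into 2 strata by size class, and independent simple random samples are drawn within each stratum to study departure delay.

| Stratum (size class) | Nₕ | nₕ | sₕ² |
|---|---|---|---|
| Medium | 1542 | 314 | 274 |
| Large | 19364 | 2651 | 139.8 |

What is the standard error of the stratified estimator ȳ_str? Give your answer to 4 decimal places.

0.2070

Var(ȳ_str) = Σₕ Wₕ²(1 − fₕ)sₕ²/nₕ with Wₕ = Nₕ/N, N = 20906.
Medium: Wₕ = 0.07375873; term = 0.07375873²·(1 − 0.20363165)·274/314 = 0.003780609.
Large: Wₕ = 0.92624127; term = 0.92624127²·(1 − 0.13690353)·139.8/2651 = 0.039048561.
Sum = 0.04282917.
SE = √(0.04282917) = 0.2070.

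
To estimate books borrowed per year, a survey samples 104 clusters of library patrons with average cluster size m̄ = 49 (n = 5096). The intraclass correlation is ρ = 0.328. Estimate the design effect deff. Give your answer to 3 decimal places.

deff = 1 + (49 − 1)·0.328 = 1 + 15.744 = 16.744.

16.744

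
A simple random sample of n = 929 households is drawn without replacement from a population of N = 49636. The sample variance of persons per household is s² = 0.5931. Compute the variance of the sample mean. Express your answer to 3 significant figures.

Under SRS without replacement, Var(ȳ) = (1 − f)·s²/n with f = n/N = 929/49636 = 0.01871625.
Var(ȳ) = (1 − 0.01871625)·0.5931/929 = 0.98128375·6.3842842 × 10^-4 = 6.2647943 × 10^-4.

6.26 × 10^-4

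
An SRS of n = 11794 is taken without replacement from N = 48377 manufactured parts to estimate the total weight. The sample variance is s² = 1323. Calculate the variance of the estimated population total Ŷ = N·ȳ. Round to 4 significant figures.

1.985 × 10^8

Var(Ŷ) = N²·Var(ȳ) = N²·(1 − n/N)·s²/n.
f = 11794/48377 = 0.24379354; Var(ȳ) = 0.75620646·1323/11794 = 0.084827976.
Var(Ŷ) = 48377² · 0.084827976 = 1.9852581 × 10^8.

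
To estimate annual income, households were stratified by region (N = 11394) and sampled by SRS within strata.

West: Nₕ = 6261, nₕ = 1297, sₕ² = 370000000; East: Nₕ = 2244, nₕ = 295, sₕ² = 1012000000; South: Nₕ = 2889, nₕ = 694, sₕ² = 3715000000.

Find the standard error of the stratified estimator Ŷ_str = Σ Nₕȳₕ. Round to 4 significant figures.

7.604 × 10^6

Var(Ŷ_str) = Σₕ Nₕ²(1 − fₕ)sₕ²/nₕ.
West: 6261²·(1 − 1297/6261)·370000000/1297 = 8.8661939 × 10^12.
East: 2244²·(1 − 295/2244)·1012000000/295 = 1.5003521 × 10^13.
South: 2889²·(1 − 694/2889)·3715000000/694 = 3.3945438 × 10^13.
Sum = 5.7815153 × 10^13.
SE = √(5.7815153 × 10^13) = 7.604 × 10^6.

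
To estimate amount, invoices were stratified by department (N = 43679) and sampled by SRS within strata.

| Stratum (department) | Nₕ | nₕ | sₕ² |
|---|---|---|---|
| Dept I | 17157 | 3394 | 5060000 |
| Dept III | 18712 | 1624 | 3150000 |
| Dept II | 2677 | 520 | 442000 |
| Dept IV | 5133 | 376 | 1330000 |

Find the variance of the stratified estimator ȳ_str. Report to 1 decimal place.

Var(ȳ_str) = Σₕ Wₕ²(1 − fₕ)sₕ²/nₕ with Wₕ = Nₕ/N, N = 43679.
Dept I: Wₕ = 0.39279745; term = 0.39279745²·(1 − 0.19782013)·5060000/3394 = 184.52184.
Dept III: Wₕ = 0.42839809; term = 0.42839809²·(1 − 0.08678923)·3150000/1624 = 325.08026.
Dept II: Wₕ = 0.06128803; term = 0.06128803²·(1 − 0.19424729)·442000/520 = 2.5725988.
Dept IV: Wₕ = 0.11751643; term = 0.11751643²·(1 − 0.07325151)·1330000/376 = 45.271287.
Sum = 557.44599.

557.4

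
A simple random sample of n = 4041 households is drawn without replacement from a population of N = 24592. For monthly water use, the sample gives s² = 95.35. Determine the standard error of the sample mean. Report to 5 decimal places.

0.14042

Under SRS without replacement, Var(ȳ) = (1 − f)·s²/n with f = n/N = 4041/24592 = 0.16432173.
Var(ȳ) = (1 − 0.16432173)·95.35/4041 = 0.83567827·0.023595645 = 0.019718367.
SE(ȳ) = √(0.019718367) = 0.14042.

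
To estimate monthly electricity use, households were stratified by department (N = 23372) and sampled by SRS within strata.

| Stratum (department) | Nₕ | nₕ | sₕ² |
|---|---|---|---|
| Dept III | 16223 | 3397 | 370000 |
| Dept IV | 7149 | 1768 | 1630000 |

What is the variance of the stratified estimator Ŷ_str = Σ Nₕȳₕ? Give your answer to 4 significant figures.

Var(Ŷ_str) = Σₕ Nₕ²(1 − fₕ)sₕ²/nₕ.
Dept III: 16223²·(1 − 3397/16223)·370000/3397 = 2.2663584 × 10^10.
Dept IV: 7149²·(1 − 1768/7149)·1630000/1768 = 3.5466116 × 10^10.
Sum = 5.81297 × 10^10.

5.813 × 10^10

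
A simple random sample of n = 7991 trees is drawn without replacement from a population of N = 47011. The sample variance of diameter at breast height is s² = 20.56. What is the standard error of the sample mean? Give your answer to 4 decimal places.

0.0462

Under SRS without replacement, Var(ȳ) = (1 − f)·s²/n with f = n/N = 7991/47011 = 0.16998149.
Var(ȳ) = (1 − 0.16998149)·20.56/7991 = 0.83001851·0.0025728945 = 0.0021355501.
SE(ȳ) = √(0.0021355501) = 0.0462.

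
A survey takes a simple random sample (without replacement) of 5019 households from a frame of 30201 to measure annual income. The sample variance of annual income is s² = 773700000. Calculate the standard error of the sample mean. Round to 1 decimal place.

358.5

Under SRS without replacement, Var(ȳ) = (1 − f)·s²/n with f = n/N = 5019/30201 = 0.16618655.
Var(ȳ) = (1 − 0.16618655)·773700000/5019 = 0.83381345·154154.21 = 128535.86.
SE(ȳ) = √(128535.86) = 358.5.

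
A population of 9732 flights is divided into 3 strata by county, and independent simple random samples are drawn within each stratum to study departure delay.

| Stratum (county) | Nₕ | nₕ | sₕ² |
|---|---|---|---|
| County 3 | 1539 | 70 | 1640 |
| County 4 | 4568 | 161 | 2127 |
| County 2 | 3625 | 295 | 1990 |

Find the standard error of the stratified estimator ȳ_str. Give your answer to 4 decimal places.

2.0560

Var(ȳ_str) = Σₕ Wₕ²(1 − fₕ)sₕ²/nₕ with Wₕ = Nₕ/N, N = 9732.
County 3: Wₕ = 0.15813810; term = 0.15813810²·(1 − 0.04548408)·1640/70 = 0.55924489.
County 4: Wₕ = 0.46937937; term = 0.46937937²·(1 − 0.03524518)·2127/161 = 2.8080611.
County 2: Wₕ = 0.37248253; term = 0.37248253²·(1 − 0.08137931)·1990/295 = 0.8597637.
Sum = 4.2270697.
SE = √(4.2270697) = 2.0560.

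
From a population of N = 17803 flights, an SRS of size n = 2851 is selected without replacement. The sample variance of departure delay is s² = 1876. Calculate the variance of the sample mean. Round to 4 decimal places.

Under SRS without replacement, Var(ȳ) = (1 − f)·s²/n with f = n/N = 2851/17803 = 0.16014155.
Var(ȳ) = (1 − 0.16014155)·1876/2851 = 0.83985845·0.65801473 = 0.55263923.

0.5526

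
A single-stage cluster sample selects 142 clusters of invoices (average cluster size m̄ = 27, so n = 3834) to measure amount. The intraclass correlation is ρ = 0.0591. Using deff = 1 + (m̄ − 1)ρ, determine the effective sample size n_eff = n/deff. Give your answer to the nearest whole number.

1511

deff = 1 + (27 − 1)·0.0591 = 1 + 1.5366 = 2.5366.
n_eff = 3834 / 2.5366 = 1511.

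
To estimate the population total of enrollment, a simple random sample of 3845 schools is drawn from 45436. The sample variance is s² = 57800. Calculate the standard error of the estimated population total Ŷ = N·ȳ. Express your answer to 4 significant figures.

168500

Var(Ŷ) = N²·Var(ȳ) = N²·(1 − n/N)·s²/n.
f = 3845/45436 = 0.08462453; Var(ȳ) = 0.91537547·57800/3845 = 13.760391.
Var(Ŷ) = 45436² · 13.760391 = 2.8407365 × 10^10.
SE(Ŷ) = √(2.8407365 × 10^10) = 168500.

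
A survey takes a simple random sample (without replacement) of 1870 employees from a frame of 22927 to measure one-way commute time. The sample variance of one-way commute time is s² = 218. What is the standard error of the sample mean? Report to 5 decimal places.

0.32721

Under SRS without replacement, Var(ȳ) = (1 − f)·s²/n with f = n/N = 1870/22927 = 0.08156322.
Var(ȳ) = (1 − 0.08156322)·218/1870 = 0.91843678·0.11657754 = 0.1070691.
SE(ȳ) = √(0.1070691) = 0.32721.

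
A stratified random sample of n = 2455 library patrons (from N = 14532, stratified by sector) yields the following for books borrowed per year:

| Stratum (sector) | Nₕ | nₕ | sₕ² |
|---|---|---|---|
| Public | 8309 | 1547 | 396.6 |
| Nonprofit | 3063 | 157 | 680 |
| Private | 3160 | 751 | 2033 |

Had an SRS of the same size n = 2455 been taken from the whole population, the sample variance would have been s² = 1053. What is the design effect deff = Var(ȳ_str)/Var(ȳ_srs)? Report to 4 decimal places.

Var(ȳ_str) = Σ Wₕ²(1−fₕ)sₕ²/nₕ with Wₕ = Nₕ/14532:
  Public: (8309/14532)²·(1−1547/8309)·396.6/1547 = 0.068208036
  Nonprofit: (3063/14532)²·(1−157/3063)·680/157 = 0.18255809
  Private: (3160/14532)²·(1−751/3160)·2033/751 = 0.097582187
  → Var(ȳ_str) = 0.34834831.
Var(ȳ_srs) = (1 − 2455/14532)·1053/2455 = 0.35645979.
deff = 0.34834831 / 0.35645979 = 0.9772.

0.9772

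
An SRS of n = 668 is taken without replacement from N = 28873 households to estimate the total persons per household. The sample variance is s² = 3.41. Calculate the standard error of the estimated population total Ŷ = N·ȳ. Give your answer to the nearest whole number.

Var(Ŷ) = N²·Var(ȳ) = N²·(1 − n/N)·s²/n.
f = 668/28873 = 0.02313580; Var(ȳ) = 0.97686420·3.41/668 = 0.004986687.
Var(Ŷ) = 28873² · 0.004986687 = 4.1571523 × 10^6.
SE(Ŷ) = √(4.1571523 × 10^6) = 2039.

2039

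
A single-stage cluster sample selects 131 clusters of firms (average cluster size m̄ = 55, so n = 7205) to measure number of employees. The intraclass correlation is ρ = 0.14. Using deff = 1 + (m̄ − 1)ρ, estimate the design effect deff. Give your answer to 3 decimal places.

deff = 1 + (55 − 1)·0.14 = 1 + 7.56 = 8.56.

8.560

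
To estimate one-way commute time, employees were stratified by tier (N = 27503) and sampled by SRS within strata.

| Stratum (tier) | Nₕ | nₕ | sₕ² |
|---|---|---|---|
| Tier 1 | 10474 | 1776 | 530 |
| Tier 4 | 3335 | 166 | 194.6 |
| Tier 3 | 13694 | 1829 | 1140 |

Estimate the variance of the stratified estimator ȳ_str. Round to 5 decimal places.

0.18621

Var(ȳ_str) = Σₕ Wₕ²(1 − fₕ)sₕ²/nₕ with Wₕ = Nₕ/N, N = 27503.
Tier 1: Wₕ = 0.38083118; term = 0.38083118²·(1 − 0.16956273)·530/1776 = 0.035942207.
Tier 4: Wₕ = 0.12125950; term = 0.12125950²·(1 − 0.04977511)·194.6/166 = 0.0163792.
Tier 3: Wₕ = 0.49790932; term = 0.49790932²·(1 − 0.13356214)·1140/1829 = 0.13388412.
Sum = 0.18620553.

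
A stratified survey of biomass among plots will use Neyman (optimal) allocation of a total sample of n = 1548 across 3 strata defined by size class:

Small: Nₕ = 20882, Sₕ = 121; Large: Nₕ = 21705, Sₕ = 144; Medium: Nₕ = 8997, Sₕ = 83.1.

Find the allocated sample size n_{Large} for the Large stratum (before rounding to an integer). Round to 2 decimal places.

756.00

Neyman allocation: nₕ = n·NₕSₕ / Σⱼ NⱼSⱼ.
Σ NⱼSⱼ = 20882·121 + 21705·144 + 8997·83.1 = 6.3998927 × 10^6.
n_{Large} = 1548·21705·144 / (6.3998927 × 10^6) = 756.00.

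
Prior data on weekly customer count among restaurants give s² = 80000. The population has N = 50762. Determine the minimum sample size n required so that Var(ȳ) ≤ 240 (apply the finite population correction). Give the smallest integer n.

Without fpc, n₀ = s²/D = 80000/240 = 333.3333.
With fpc, (1 − n/N)·s²/n ≤ D requires n ≥ n₀/(1 + n₀/N) = 333.3333/(1 + 333.3333/50762) = 331.1587.
Rounding up, n = 332.

332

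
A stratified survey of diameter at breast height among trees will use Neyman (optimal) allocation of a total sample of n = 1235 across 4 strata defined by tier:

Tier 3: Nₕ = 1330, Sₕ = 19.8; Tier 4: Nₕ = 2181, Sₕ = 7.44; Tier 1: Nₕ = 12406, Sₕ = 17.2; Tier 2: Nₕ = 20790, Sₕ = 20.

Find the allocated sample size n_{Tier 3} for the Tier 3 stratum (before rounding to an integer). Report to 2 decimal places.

48.42

Neyman allocation: nₕ = n·NₕSₕ / Σⱼ NⱼSⱼ.
Σ NⱼSⱼ = 1330·19.8 + 2181·7.44 + 12406·17.2 + 20790·20 = 671743.84.
n_{Tier 3} = 1235·1330·19.8 / 671743.84 = 48.42.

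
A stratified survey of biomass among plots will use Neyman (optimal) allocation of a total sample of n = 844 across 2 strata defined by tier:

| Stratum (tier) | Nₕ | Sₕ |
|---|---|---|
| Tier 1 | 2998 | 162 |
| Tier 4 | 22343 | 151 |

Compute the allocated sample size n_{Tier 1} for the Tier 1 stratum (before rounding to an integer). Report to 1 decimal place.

Neyman allocation: nₕ = n·NₕSₕ / Σⱼ NⱼSⱼ.
Σ NⱼSⱼ = 2998·162 + 22343·151 = 3.859469 × 10^6.
n_{Tier 1} = 844·2998·162 / (3.859469 × 10^6) = 106.2.

106.2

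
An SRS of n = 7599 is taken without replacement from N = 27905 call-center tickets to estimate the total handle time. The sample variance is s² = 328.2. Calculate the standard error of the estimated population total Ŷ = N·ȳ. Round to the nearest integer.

Var(Ŷ) = N²·Var(ȳ) = N²·(1 − n/N)·s²/n.
f = 7599/27905 = 0.27231679; Var(ȳ) = 0.72768321·328.2/7599 = 0.03142856.
Var(Ŷ) = 27905² · 0.03142856 = 2.4473075 × 10^7.
SE(Ŷ) = √(2.4473075 × 10^7) = 4947.

4947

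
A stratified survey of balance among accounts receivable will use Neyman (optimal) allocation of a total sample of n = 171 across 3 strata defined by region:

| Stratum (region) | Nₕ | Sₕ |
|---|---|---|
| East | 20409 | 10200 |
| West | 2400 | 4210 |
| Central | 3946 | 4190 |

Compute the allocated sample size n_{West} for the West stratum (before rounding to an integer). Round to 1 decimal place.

Neyman allocation: nₕ = n·NₕSₕ / Σⱼ NⱼSⱼ.
Σ NⱼSⱼ = 20409·10200 + 2400·4210 + 3946·4190 = 2.3480954 × 10^8.
n_{West} = 171·2400·4210 / (2.3480954 × 10^8) = 7.4.

7.4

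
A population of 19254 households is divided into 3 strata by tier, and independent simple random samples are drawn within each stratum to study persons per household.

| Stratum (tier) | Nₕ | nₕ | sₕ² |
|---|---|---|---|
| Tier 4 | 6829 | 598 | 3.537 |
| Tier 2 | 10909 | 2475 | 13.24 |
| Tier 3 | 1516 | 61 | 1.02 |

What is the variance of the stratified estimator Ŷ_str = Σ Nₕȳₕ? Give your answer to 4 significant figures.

Var(Ŷ_str) = Σₕ Nₕ²(1 − fₕ)sₕ²/nₕ.
Tier 4: 6829²·(1 − 598/6829)·3.537/598 = 251680.02.
Tier 2: 10909²·(1 − 2475/10909)·13.24/2475 = 492188.34.
Tier 3: 1516²·(1 − 61/1516)·1.02/61 = 36883.534.
Sum = 780751.89.

780800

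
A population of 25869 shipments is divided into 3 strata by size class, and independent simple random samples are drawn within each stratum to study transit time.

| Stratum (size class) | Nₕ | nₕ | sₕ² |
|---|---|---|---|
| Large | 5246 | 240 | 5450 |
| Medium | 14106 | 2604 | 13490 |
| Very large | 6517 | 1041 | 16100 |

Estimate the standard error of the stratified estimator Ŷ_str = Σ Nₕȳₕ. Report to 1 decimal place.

Var(Ŷ_str) = Σₕ Nₕ²(1 − fₕ)sₕ²/nₕ.
Large: 5246²·(1 − 240/5246)·5450/240 = 5.9635435 × 10^8.
Medium: 14106²·(1 − 2604/14106)·13490/2604 = 8.4052031 × 10^8.
Very large: 6517²·(1 − 1041/6517)·16100/1041 = 5.5193293 × 10^8.
Sum = 1.9888076 × 10^9.
SE = √(1.9888076 × 10^9) = 44596.0.

44596.0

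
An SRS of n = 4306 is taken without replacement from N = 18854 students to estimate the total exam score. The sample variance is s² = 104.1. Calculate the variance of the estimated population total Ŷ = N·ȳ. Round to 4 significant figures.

6.631 × 10^6

Var(Ŷ) = N²·Var(ȳ) = N²·(1 − n/N)·s²/n.
f = 4306/18854 = 0.22838655; Var(ȳ) = 0.77161345·104.1/4306 = 0.018654194.
Var(Ŷ) = 18854² · 0.018654194 = 6.6310682 × 10^6.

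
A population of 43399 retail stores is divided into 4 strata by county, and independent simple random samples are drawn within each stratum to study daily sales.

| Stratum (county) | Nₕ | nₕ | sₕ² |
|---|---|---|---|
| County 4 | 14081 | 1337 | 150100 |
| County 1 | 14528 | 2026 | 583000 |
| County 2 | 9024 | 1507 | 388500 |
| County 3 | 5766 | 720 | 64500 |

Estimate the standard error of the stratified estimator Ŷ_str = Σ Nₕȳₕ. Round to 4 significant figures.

304100

Var(Ŷ_str) = Σₕ Nₕ²(1 − fₕ)sₕ²/nₕ.
County 4: 14081²·(1 − 1337/14081)·150100/1337 = 2.0145987 × 10^10.
County 1: 14528²·(1 − 2026/14528)·583000/2026 = 5.2265419 × 10^10.
County 2: 9024²·(1 − 1507/9024)·388500/1507 = 1.7487246 × 10^10.
County 3: 5766²·(1 − 720/5766)·64500/720 = 2.6064482 × 10^9.
Sum = 9.25051 × 10^10.
SE = √(9.25051 × 10^10) = 304100.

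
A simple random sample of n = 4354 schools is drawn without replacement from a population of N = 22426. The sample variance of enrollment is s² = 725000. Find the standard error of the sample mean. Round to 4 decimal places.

11.5838

Under SRS without replacement, Var(ȳ) = (1 − f)·s²/n with f = n/N = 4354/22426 = 0.19414965.
Var(ȳ) = (1 − 0.19414965)·725000/4354 = 0.80585035·166.51355 = 134.185.
SE(ȳ) = √(134.185) = 11.5838.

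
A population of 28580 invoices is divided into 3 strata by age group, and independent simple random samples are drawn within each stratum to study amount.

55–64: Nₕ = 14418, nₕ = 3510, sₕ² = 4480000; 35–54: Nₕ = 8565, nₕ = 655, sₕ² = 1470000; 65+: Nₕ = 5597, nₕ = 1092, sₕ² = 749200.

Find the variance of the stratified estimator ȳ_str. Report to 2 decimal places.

Var(ȳ_str) = Σₕ Wₕ²(1 − fₕ)sₕ²/nₕ with Wₕ = Nₕ/N, N = 28580.
55–64: Wₕ = 0.50447866; term = 0.50447866²·(1 − 0.24344569)·4480000/3510 = 245.75174.
35–54: Wₕ = 0.29968509; term = 0.29968509²·(1 − 0.07647402)·1470000/655 = 186.14674.
65+: Wₕ = 0.19583625; term = 0.19583625²·(1 − 0.19510452)·749200/1092 = 21.178772.
Sum = 453.07725.

453.08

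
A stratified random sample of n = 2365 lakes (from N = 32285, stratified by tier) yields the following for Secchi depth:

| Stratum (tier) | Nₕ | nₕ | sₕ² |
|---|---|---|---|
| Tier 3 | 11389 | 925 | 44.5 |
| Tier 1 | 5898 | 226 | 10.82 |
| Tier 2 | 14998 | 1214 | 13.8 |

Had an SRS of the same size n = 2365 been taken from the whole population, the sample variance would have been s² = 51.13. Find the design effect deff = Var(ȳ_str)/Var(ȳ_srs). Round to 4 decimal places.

0.4638

Var(ȳ_str) = Σ Wₕ²(1−fₕ)sₕ²/nₕ with Wₕ = Nₕ/32285:
  Tier 3: (11389/32285)²·(1−925/11389)·44.5/925 = 0.0055004728
  Tier 1: (5898/32285)²·(1−226/5898)·10.82/226 = 0.0015365908
  Tier 2: (14998/32285)²·(1−1214/14998)·13.8/1214 = 0.0022545892
  → Var(ȳ_str) = 0.0092916528.
Var(ȳ_srs) = (1 − 2365/32285)·51.13/2365 = 0.020035743.
deff = 0.0092916528 / 0.020035743 = 0.4638.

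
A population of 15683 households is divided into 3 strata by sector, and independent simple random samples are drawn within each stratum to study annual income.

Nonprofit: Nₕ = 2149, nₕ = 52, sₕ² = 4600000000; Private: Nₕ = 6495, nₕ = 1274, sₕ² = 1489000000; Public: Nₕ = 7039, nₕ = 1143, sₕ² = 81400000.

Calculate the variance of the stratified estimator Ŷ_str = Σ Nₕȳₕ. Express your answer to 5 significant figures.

Var(Ŷ_str) = Σₕ Nₕ²(1 − fₕ)sₕ²/nₕ.
Nonprofit: 2149²·(1 − 52/2149)·4600000000/52 = 3.9864777 × 10^14.
Private: 6495²·(1 − 1274/6495)·1489000000/1274 = 3.9633107 × 10^13.
Public: 7039²·(1 − 1143/7039)·81400000/1143 = 2.9556065 × 10^12.
Sum = 4.4123648 × 10^14.

4.4124 × 10^14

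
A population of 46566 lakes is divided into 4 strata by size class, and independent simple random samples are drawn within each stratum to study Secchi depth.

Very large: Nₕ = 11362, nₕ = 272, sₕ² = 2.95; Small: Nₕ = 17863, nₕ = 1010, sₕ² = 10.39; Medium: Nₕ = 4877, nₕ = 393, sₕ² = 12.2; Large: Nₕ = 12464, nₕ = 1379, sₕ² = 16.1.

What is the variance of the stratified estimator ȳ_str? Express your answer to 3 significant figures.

Var(ȳ_str) = Σₕ Wₕ²(1 − fₕ)sₕ²/nₕ with Wₕ = Nₕ/N, N = 46566.
Very large: Wₕ = 0.24399777; term = 0.24399777²·(1 − 0.02393945)·2.95/272 = 6.3023363 × 10^-4.
Small: Wₕ = 0.38360606; term = 0.38360606²·(1 − 0.05654145)·10.39/1010 = 0.0014281964.
Medium: Wₕ = 0.10473307; term = 0.10473307²·(1 − 0.08058233)·12.2/393 = 3.1307456 × 10^-4.
Large: Wₕ = 0.26766310; term = 0.26766310²·(1 − 0.11063864)·16.1/1379 = 7.4390398 × 10^-4.
Sum = 0.0031154086.

0.00312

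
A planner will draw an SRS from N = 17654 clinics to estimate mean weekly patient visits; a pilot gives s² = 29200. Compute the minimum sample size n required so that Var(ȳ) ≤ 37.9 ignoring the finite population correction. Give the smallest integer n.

Without fpc, n₀ = s²/D = 29200/37.9 = 770.4485.
Rounding up, n = 771.

771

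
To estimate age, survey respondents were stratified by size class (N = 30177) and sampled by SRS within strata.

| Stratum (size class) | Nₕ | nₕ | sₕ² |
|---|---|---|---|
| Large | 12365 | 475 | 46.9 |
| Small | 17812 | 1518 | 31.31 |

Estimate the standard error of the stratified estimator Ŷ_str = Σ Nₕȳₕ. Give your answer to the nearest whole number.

4528

Var(Ŷ_str) = Σₕ Nₕ²(1 − fₕ)sₕ²/nₕ.
Large: 12365²·(1 − 475/12365)·46.9/475 = 1.4516276 × 10^7.
Small: 17812²·(1 − 1518/17812)·31.31/1518 = 5.9862065 × 10^6.
Sum = 2.0502483 × 10^7.
SE = √(2.0502483 × 10^7) = 4528.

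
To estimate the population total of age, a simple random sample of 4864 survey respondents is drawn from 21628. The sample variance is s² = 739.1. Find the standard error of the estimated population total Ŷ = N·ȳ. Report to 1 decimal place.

Var(Ŷ) = N²·Var(ȳ) = N²·(1 − n/N)·s²/n.
f = 4864/21628 = 0.22489366; Var(ȳ) = 0.77510634·739.1/4864 = 0.11777983.
Var(Ŷ) = 21628² · 0.11777983 = 5.5093916 × 10^7.
SE(Ŷ) = √(5.5093916 × 10^7) = 7422.5.

7422.5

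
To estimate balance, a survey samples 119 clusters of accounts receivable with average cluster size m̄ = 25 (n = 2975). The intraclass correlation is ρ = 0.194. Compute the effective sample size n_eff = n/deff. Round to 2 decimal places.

525.99

deff = 1 + (25 − 1)·0.194 = 1 + 4.656 = 5.656.
n_eff = 2975 / 5.656 = 525.99.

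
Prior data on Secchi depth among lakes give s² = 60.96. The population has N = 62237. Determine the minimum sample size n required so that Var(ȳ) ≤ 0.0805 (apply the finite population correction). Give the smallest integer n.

Without fpc, n₀ = s²/D = 60.96/0.0805 = 757.2671.
With fpc, (1 − n/N)·s²/n ≤ D requires n ≥ n₀/(1 + n₀/N) = 757.2671/(1 + 757.2671/62237) = 748.1638.
Rounding up, n = 749.

749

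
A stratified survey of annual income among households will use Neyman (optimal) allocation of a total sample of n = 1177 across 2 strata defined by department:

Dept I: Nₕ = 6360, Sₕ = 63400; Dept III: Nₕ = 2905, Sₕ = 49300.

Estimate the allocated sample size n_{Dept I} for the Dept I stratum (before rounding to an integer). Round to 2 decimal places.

Neyman allocation: nₕ = n·NₕSₕ / Σⱼ NⱼSⱼ.
Σ NⱼSⱼ = 6360·63400 + 2905·49300 = 5.464405 × 10^8.
n_{Dept I} = 1177·6360·63400 / (5.464405 × 10^8) = 868.52.

868.52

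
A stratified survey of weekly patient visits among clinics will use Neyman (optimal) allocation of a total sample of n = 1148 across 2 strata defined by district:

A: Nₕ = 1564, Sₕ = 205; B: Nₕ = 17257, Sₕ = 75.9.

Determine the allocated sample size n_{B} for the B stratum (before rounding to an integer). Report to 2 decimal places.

922.25

Neyman allocation: nₕ = n·NₕSₕ / Σⱼ NⱼSⱼ.
Σ NⱼSⱼ = 1564·205 + 17257·75.9 = 1.6304263 × 10^6.
n_{B} = 1148·17257·75.9 / (1.6304263 × 10^6) = 922.25.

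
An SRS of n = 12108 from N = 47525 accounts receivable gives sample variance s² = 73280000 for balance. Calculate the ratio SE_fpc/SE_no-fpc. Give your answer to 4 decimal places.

f = n/N = 12108/47525 = 0.25477117.
SE_no-fpc = √(s²/n) = 77.795867; SE_fpc = √((1−f)s²/n) = 67.158556.
Ratio = √(1−f) = 0.86326637.

0.8633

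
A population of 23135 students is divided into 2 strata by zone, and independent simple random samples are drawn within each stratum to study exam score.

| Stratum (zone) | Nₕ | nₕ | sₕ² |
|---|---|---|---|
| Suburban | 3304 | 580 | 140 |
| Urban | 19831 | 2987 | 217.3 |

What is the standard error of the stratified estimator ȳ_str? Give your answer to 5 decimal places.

0.22240

Var(ȳ_str) = Σₕ Wₕ²(1 − fₕ)sₕ²/nₕ with Wₕ = Nₕ/N, N = 23135.
Suburban: Wₕ = 0.14281392; term = 0.14281392²·(1 − 0.17554479)·140/580 = 0.0040588984.
Urban: Wₕ = 0.85718608; term = 0.85718608²·(1 − 0.15062276)·217.3/2987 = 0.045402038.
Sum = 0.049460936.
SE = √(0.049460936) = 0.22240.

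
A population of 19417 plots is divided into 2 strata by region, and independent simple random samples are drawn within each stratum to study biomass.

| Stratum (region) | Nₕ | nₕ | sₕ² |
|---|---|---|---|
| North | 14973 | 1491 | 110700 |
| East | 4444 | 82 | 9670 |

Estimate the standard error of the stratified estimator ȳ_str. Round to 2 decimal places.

Var(ȳ_str) = Σₕ Wₕ²(1 − fₕ)sₕ²/nₕ with Wₕ = Nₕ/N, N = 19417.
North: Wₕ = 0.77112839; term = 0.77112839²·(1 − 0.09957924)·110700/1491 = 39.752904.
East: Wₕ = 0.22887161; term = 0.22887161²·(1 − 0.01845185)·9670/82 = 6.0632863.
Sum = 45.81619.
SE = √(45.81619) = 6.77.

6.77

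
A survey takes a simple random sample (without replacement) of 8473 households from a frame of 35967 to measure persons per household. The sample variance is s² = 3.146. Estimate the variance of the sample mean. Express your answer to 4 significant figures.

2.838 × 10^-4

Under SRS without replacement, Var(ȳ) = (1 − f)·s²/n with f = n/N = 8473/35967 = 0.23557706.
Var(ȳ) = (1 − 0.23557706)·3.146/8473 = 0.76442294·3.7129706 × 10^-4 = 2.8382799 × 10^-4.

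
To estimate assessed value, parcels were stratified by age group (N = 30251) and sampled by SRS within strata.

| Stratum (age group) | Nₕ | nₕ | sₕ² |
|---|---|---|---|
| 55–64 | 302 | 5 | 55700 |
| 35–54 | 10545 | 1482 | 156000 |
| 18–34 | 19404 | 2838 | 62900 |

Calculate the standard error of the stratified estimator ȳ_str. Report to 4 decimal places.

4.4576

Var(ȳ_str) = Σₕ Wₕ²(1 − fₕ)sₕ²/nₕ with Wₕ = Nₕ/N, N = 30251.
55–64: Wₕ = 0.00998314; term = 0.00998314²·(1 − 0.01655629)·55700/5 = 1.0918654.
35–54: Wₕ = 0.34858352; term = 0.34858352²·(1 − 0.14054054)·156000/1482 = 10.992981.
18–34: Wₕ = 0.64143334; term = 0.64143334²·(1 − 0.14625850)·62900/2838 = 7.7851629.
Sum = 19.870009.
SE = √(19.870009) = 4.4576.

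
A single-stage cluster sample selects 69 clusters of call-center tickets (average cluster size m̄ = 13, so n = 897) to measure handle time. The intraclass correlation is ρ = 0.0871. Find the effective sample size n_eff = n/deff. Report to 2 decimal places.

438.59

deff = 1 + (13 − 1)·0.0871 = 1 + 1.0452 = 2.0452.
n_eff = 897 / 2.0452 = 438.59.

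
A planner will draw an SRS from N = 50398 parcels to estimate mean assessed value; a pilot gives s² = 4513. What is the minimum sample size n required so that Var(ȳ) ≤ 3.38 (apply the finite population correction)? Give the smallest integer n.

1301

Without fpc, n₀ = s²/D = 4513/3.38 = 1335.2071.
With fpc, (1 − n/N)·s²/n ≤ D requires n ≥ n₀/(1 + n₀/N) = 1335.2071/(1 + 1335.2071/50398) = 1300.7461.
Rounding up, n = 1301.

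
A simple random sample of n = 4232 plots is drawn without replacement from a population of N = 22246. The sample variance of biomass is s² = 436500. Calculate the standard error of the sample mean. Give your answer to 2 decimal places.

9.14

Under SRS without replacement, Var(ȳ) = (1 − f)·s²/n with f = n/N = 4232/22246 = 0.19023645.
Var(ȳ) = (1 − 0.19023645)·436500/4232 = 0.80976355·103.14272 = 83.521217.
SE(ȳ) = √(83.521217) = 9.14.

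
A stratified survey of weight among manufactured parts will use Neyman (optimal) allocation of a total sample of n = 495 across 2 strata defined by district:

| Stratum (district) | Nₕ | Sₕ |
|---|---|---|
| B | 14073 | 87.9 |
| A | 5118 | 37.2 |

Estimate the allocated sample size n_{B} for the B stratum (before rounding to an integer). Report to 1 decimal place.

Neyman allocation: nₕ = n·NₕSₕ / Σⱼ NⱼSⱼ.
Σ NⱼSⱼ = 14073·87.9 + 5118·37.2 = 1.4274063 × 10^6.
n_{B} = 495·14073·87.9 / (1.4274063 × 10^6) = 429.0.

429.0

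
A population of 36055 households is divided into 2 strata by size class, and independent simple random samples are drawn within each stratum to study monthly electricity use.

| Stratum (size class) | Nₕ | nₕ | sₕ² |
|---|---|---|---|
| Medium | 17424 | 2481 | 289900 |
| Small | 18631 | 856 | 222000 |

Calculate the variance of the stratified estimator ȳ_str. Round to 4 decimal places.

Var(ȳ_str) = Σₕ Wₕ²(1 − fₕ)sₕ²/nₕ with Wₕ = Nₕ/N, N = 36055.
Medium: Wₕ = 0.48326168; term = 0.48326168²·(1 − 0.14238981)·289900/2481 = 23.403247.
Small: Wₕ = 0.51673832; term = 0.51673832²·(1 − 0.04594493)·222000/856 = 66.06843.
Sum = 89.471677.

89.4717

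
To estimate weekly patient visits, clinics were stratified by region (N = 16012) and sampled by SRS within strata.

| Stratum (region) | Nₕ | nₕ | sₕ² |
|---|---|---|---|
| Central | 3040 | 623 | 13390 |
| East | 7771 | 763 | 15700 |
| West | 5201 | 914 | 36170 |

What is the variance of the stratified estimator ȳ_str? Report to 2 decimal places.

8.43

Var(ȳ_str) = Σₕ Wₕ²(1 − fₕ)sₕ²/nₕ with Wₕ = Nₕ/N, N = 16012.
Central: Wₕ = 0.18985761; term = 0.18985761²·(1 − 0.20493421)·13390/623 = 0.61595871.
East: Wₕ = 0.48532351; term = 0.48532351²·(1 − 0.09818556)·15700/763 = 4.3707398.
West: Wₕ = 0.32481889; term = 0.32481889²·(1 − 0.17573544)·36170/914 = 3.4415294.
Sum = 8.4282279.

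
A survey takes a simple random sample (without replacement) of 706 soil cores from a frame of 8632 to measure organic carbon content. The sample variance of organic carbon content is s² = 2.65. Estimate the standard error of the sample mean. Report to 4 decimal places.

Under SRS without replacement, Var(ȳ) = (1 − f)·s²/n with f = n/N = 706/8632 = 0.08178869.
Var(ȳ) = (1 − 0.08178869)·2.65/706 = 0.91821131·0.0037535411 = 0.0034465439.
SE(ȳ) = √(0.0034465439) = 0.0587.

0.0587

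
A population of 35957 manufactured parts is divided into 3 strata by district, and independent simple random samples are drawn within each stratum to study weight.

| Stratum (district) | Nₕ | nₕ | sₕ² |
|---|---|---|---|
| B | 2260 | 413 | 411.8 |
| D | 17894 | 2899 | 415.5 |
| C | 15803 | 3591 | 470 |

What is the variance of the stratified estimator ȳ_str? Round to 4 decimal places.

0.0525

Var(ȳ_str) = Σₕ Wₕ²(1 − fₕ)sₕ²/nₕ with Wₕ = Nₕ/N, N = 35957.
B: Wₕ = 0.06285285; term = 0.06285285²·(1 − 0.18274336)·411.8/413 = 0.003219176.
D: Wₕ = 0.49764997; term = 0.49764997²·(1 − 0.16200961)·415.5/2899 = 0.029744715.
C: Wₕ = 0.43949718; term = 0.43949718²·(1 − 0.22723534)·470/3591 = 0.019536281.
Sum = 0.052500172.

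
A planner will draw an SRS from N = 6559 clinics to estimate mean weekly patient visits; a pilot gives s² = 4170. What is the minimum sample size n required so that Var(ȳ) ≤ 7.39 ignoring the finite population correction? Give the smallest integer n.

Without fpc, n₀ = s²/D = 4170/7.39 = 564.2760.
Rounding up, n = 565.

565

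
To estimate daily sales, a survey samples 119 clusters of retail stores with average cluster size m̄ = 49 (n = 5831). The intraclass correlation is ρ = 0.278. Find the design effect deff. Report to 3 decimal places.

14.344

deff = 1 + (49 − 1)·0.278 = 1 + 13.344 = 14.344.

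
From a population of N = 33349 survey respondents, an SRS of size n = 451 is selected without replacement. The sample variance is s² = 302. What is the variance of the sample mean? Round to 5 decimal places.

Under SRS without replacement, Var(ȳ) = (1 − f)·s²/n with f = n/N = 451/33349 = 0.01352364.
Var(ȳ) = (1 − 0.01352364)·302/451 = 0.98647636·0.66962306 = 0.66056732.

0.66057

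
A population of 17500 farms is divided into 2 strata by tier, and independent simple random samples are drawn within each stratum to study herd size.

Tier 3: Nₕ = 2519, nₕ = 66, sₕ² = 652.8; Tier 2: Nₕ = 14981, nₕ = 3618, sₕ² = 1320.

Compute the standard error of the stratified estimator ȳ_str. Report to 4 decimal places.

Var(ȳ_str) = Σₕ Wₕ²(1 − fₕ)sₕ²/nₕ with Wₕ = Nₕ/N, N = 17500.
Tier 3: Wₕ = 0.14394286; term = 0.14394286²·(1 − 0.02620087)·652.8/66 = 0.19956567.
Tier 2: Wₕ = 0.85605714; term = 0.85605714²·(1 − 0.24150591)·1320/3618 = 0.20279773.
Sum = 0.4023634.
SE = √(0.4023634) = 0.6343.

0.6343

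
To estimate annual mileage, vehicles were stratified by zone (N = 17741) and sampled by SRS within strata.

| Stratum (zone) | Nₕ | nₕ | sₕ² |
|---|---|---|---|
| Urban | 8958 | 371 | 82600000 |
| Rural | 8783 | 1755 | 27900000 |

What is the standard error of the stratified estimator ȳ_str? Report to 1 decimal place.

Var(ȳ_str) = Σₕ Wₕ²(1 − fₕ)sₕ²/nₕ with Wₕ = Nₕ/N, N = 17741.
Urban: Wₕ = 0.50493208; term = 0.50493208²·(1 − 0.04141549)·82600000/371 = 54412.974.
Rural: Wₕ = 0.49506792; term = 0.49506792²·(1 − 0.19981783)·27900000/1755 = 3117.7804.
Sum = 57530.754.
SE = √(57530.754) = 239.9.

239.9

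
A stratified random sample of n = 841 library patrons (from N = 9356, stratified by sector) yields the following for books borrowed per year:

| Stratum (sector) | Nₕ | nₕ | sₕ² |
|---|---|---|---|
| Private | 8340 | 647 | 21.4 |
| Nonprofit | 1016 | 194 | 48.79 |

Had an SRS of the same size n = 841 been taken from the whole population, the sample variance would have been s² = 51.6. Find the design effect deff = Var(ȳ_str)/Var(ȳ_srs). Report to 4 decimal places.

Var(ȳ_str) = Σ Wₕ²(1−fₕ)sₕ²/nₕ with Wₕ = Nₕ/9356:
  Private: (8340/9356)²·(1−647/8340)·21.4/647 = 0.024243251
  Nonprofit: (1016/9356)²·(1−194/1016)·48.79/194 = 0.0023994637
  → Var(ȳ_str) = 0.026642715.
Var(ȳ_srs) = (1 − 841/9356)·51.6/841 = 0.055840352.
deff = 0.026642715 / 0.055840352 = 0.4771.

0.4771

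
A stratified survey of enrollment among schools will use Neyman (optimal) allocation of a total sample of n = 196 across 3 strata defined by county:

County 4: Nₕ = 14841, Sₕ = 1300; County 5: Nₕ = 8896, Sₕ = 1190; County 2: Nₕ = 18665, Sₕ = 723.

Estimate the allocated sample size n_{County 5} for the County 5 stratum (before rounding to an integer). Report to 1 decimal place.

Neyman allocation: nₕ = n·NₕSₕ / Σⱼ NⱼSⱼ.
Σ NⱼSⱼ = 14841·1300 + 8896·1190 + 18665·723 = 4.3374335 × 10^7.
n_{County 5} = 196·8896·1190 / (4.3374335 × 10^7) = 47.8.

47.8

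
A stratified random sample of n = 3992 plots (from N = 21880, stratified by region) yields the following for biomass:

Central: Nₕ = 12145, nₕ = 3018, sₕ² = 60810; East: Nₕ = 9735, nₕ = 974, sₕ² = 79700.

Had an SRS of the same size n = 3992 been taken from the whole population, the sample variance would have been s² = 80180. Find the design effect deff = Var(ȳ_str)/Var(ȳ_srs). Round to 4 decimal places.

1.1719

Var(ȳ_str) = Σ Wₕ²(1−fₕ)sₕ²/nₕ with Wₕ = Nₕ/21880:
  Central: (12145/21880)²·(1−3018/12145)·60810/3018 = 4.6653766
  East: (9735/21880)²·(1−974/9735)·79700/974 = 14.57788
  → Var(ȳ_str) = 19.243257.
Var(ȳ_srs) = (1 − 3992/21880)·80180/3992 = 16.420637.
deff = 19.243257 / 16.420637 = 1.1719.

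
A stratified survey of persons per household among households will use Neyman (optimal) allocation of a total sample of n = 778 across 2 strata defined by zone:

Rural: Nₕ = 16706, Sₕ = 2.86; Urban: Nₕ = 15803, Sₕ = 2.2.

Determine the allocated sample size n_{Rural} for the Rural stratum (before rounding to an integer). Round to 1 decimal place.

450.3

Neyman allocation: nₕ = n·NₕSₕ / Σⱼ NⱼSⱼ.
Σ NⱼSⱼ = 16706·2.86 + 15803·2.2 = 82545.76.
n_{Rural} = 778·16706·2.86 / 82545.76 = 450.3.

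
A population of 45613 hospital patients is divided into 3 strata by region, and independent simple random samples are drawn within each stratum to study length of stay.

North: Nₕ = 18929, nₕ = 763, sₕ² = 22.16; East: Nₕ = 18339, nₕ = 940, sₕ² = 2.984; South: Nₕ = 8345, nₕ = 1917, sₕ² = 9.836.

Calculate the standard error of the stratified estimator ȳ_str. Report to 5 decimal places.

Var(ȳ_str) = Σₕ Wₕ²(1 − fₕ)sₕ²/nₕ with Wₕ = Nₕ/N, N = 45613.
North: Wₕ = 0.41499134; term = 0.41499134²·(1 − 0.04030852)·22.16/763 = 0.0048001513.
East: Wₕ = 0.40205643; term = 0.40205643²·(1 − 0.05125688)·2.984/940 = 4.8684827 × 10^-4.
South: Wₕ = 0.18295223; term = 0.18295223²·(1 − 0.22971839)·9.836/1917 = 1.3228827 × 10^-4.
Sum = 0.0054192878.
SE = √(0.0054192878) = 0.07362.

0.07362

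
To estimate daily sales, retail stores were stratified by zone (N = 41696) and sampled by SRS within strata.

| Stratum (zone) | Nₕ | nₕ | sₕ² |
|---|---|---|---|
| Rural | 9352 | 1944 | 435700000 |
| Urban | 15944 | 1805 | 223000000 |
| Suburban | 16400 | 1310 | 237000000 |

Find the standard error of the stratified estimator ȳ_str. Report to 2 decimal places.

225.17

Var(ȳ_str) = Σₕ Wₕ²(1 − fₕ)sₕ²/nₕ with Wₕ = Nₕ/N, N = 41696.
Rural: Wₕ = 0.22429010; term = 0.22429010²·(1 − 0.20786997)·435700000/1944 = 8931.1623.
Urban: Wₕ = 0.38238680; term = 0.38238680²·(1 − 0.11320873)·223000000/1805 = 16019.717.
Suburban: Wₕ = 0.39332310; term = 0.39332310²·(1 − 0.07987805)·237000000/1310 = 25752.616.
Sum = 50703.495.
SE = √(50703.495) = 225.17.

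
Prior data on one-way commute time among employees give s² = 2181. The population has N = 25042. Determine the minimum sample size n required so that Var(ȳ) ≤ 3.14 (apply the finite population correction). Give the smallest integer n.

Without fpc, n₀ = s²/D = 2181/3.14 = 694.5860.
With fpc, (1 − n/N)·s²/n ≤ D requires n ≥ n₀/(1 + n₀/N) = 694.5860/(1 + 694.5860/25042) = 675.8403.
Rounding up, n = 676.

676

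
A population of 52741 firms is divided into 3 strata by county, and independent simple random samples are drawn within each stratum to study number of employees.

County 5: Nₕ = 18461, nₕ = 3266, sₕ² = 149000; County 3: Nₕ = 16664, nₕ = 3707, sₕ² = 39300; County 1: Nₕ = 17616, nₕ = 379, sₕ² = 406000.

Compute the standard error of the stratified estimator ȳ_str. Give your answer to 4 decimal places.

Var(ȳ_str) = Σₕ Wₕ²(1 − fₕ)sₕ²/nₕ with Wₕ = Nₕ/N, N = 52741.
County 5: Wₕ = 0.35003128; term = 0.35003128²·(1 − 0.17691349)·149000/3266 = 4.600757.
County 3: Wₕ = 0.31595912; term = 0.31595912²·(1 − 0.22245559)·39300/3707 = 0.82291875.
County 1: Wₕ = 0.33400959; term = 0.33400959²·(1 − 0.02151453)·406000/379 = 116.93892.
Sum = 122.3626.
SE = √(122.3626) = 11.0618.

11.0618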